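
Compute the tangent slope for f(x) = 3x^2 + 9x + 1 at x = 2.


The slope of the tangent line equals f'(x) at the point.
f(x) = 3x^2 + 9x + 1
f'(x) = 6x + 9
At x = 2:
f'(2) = 6 * 2 + 9
= 12 + 9
= 21

21


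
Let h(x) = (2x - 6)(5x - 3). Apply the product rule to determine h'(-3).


Let u(x) = 2x - 6 and v(x) = 5x - 3
u'(x) = 2
v'(x) = 5
Product rule: h'(x) = u'(x)*v(x) + u(x)*v'(x)
= 2 * (5x - 3) + (2x - 6) * 5
At x = -3:
u(-3) = 2 * (-3) - 6 = -12
v(-3) = 5 * (-3) - 3 = -18
h'(-3) = 2 * (-18) + (-12) * 5
= -36 - 60
= -96

-96


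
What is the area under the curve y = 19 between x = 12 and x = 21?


The area under a constant function y = 19 is a rectangle.
Width = 21 - 12 = 9
Height = 19
Area = width * height
= 9 * 19
= 171

171


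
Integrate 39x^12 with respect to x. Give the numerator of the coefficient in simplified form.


Apply the power rule for integration:
integral of ax^n dx = a/(n+1) * x^(n+1) + C
integral of 39x^12 dx
= 39/13 * x^13 + C
= 3 * x^13 + C
The coefficient in lowest terms is 3 = 3/1, so its numerator is 3

3


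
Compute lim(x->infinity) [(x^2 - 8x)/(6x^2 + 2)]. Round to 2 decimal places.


For limits at infinity with equal-degree polynomials,
we compare leading coefficients.
Numerator leading term: x^2
Denominator leading term: 6x^2
Divide both by x^2:
lim = (1 - 8/x) / (6 + 2/x^2)
As x -> infinity, the 1/x and 1/x^2 terms vanish:
= 1/6 ≈ 0.17

0.17


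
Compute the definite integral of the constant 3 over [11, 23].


The integral of a constant k over [a, b] equals k * (b - a).
integral from 11 to 23 of 3 dx
= 3 * (23 - 11)
= 3 * 12
= 36

36


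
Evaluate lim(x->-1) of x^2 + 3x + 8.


Since polynomials are continuous, we use direct substitution.
lim(x->-1) of x^2 + 3x + 8
= 1 * (-1)^2 + 3 * (-1) + 8
= 1 - 3 + 8
= 6

6


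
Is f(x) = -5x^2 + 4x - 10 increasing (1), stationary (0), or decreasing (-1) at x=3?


Compute f'(x) to determine behavior:
f'(x) = -10x + 4
f'(3) = -10 * 3 + 4
= -30 + 4
= -26
Since f'(3) < 0, the function is decreasing (-1)

-1


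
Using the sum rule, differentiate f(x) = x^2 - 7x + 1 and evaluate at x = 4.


Differentiate term by term using power and sum rules:
f(x) = x^2 - 7x + 1
f'(x) = 2x - 7
Substitute x = 4:
f'(4) = 2 * 4 - 7
= 8 - 7
= 1

1


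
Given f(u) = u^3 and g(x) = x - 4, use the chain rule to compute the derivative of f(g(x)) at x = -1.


Using the chain rule: (f(g(x)))' = f'(g(x)) * g'(x)
First, find g(-1):
g(-1) = 1 * (-1) - 4 = -5
Next, f'(u) = 3u^2
And g'(x) = 1
So f'(g(-1)) * g'(-1)
= 3 * (-5)^2 * 1
= 3 * 25 * 1
= 75

75


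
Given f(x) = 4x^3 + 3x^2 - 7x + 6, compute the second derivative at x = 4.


First derivative:
f'(x) = 12x^2 + 6x - 7
Second derivative:
f''(x) = 24x + 6
Substitute x = 4:
f''(4) = 24 * 4 + 6
= 96 + 6
= 102

102


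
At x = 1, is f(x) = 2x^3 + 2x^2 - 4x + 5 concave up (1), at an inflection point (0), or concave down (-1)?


Concavity is determined by the sign of f''(x).
f(x) = 2x^3 + 2x^2 - 4x + 5
f'(x) = 6x^2 + 4x - 4
f''(x) = 12x + 4
f''(1) = 12 * 1 + 4
= 12 + 4
= 16
Since f''(1) > 0, the function is concave up (1)

1


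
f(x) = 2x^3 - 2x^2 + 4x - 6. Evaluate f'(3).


Differentiate f(x) = 2x^3 - 2x^2 + 4x - 6 term by term:
f'(x) = 6x^2 - 4x + 4
Substitute x = 3:
f'(3) = 6 * 3^2 - 4 * 3 + 4
= 54 - 12 + 4
= 46

46


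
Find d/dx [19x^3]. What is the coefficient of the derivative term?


We apply the power rule: d/dx [ax^n] = a*n * x^(n-1)
d/dx [19x^3]
= 19 * 3 * x^(3-1)
= 57x^2
The coefficient is 57

57


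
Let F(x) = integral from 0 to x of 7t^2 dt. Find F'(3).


By the Fundamental Theorem of Calculus (Part 1):
If F(x) = integral from 0 to x of f(t) dt, then F'(x) = f(x)
Here f(t) = 7t^2
So F'(x) = 7x^2
Evaluate at x = 3:
F'(3) = 7 * 3^2
= 7 * 9
= 63

63


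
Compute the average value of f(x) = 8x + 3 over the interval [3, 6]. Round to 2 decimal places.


Average value = 1/(b-a) * integral from a to b of f(x) dx
First compute the integral of 8x + 3:
F(x) = 4x^2 + 3x
F(6) = 4 * 36 + 3 * 6 = 162
F(3) = 4 * 9 + 3 * 3 = 45
Integral = 162 - 45 = 117
Average = 117 / (6 - 3) = 117 / 3
= 39 = 39.00

39.00


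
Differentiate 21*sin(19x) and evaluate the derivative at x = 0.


Apply the chain rule to differentiate 21*sin(19x):
d/dx [21*sin(19x)]
= 21 * cos(19x) * d/dx(19x)
= 21 * 19 * cos(19x)
= 399 * cos(19x)
Evaluate at x = 0:
= 399 * cos(0)
= 399 * 1
= 399

399


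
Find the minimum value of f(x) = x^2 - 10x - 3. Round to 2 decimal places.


For a quadratic f(x) = ax^2 + bx + c with a > 0, the minimum is at the vertex.
Vertex x-coordinate: x = -b/(2a)
x = -(-10) / (2 * 1)
x = 10/2 = 5
Substitute back to find the minimum value:
f(5) = 1 * 5^2 - 10 * 5 - 3
= 25 - 50 - 3
= -28 = -28.00

-28.00


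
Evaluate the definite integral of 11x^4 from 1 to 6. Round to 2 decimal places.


Find the antiderivative of 11x^4:
F(x) = 11/5 * x^5
Apply the Fundamental Theorem of Calculus:
F(6) - F(1)
= 11/5 * 6^5 - 11/5 * 1^5
= 11/5 * (7776 - 1)
= 11/5 * 7775
= 17105 = 17105.00

17105.00


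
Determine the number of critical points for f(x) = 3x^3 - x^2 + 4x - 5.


Find where f'(x) = 0:
f(x) = 3x^3 - x^2 + 4x - 5
f'(x) = 9x^2 - 2x + 4
This is a quadratic in x. Use the discriminant to count real roots.
Discriminant = (-2)^2 - 4 * 9 * 4
= 4 - 144
= -140
Since discriminant < 0, f'(x) = 0 has no real solutions.
Number of critical points: 0

0


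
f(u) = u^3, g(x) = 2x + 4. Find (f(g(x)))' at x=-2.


Using the chain rule: (f(g(x)))' = f'(g(x)) * g'(x)
First, find g(-2):
g(-2) = 2 * (-2) + 4 = 0
Next, f'(u) = 3u^2
And g'(x) = 2
So f'(g(-2)) * g'(-2)
= 3 * 0^2 * 2
= 3 * 0 * 2
= 0

0


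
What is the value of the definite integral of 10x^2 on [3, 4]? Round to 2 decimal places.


Find the antiderivative of 10x^2:
F(x) = 10/3 * x^3
Apply the Fundamental Theorem of Calculus:
F(4) - F(3)
= 10/3 * 4^3 - 10/3 * 3^3
= 10/3 * (64 - 27)
= 10/3 * 37
= 370/3 ≈ 123.33

123.33


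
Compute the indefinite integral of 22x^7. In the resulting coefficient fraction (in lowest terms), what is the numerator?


Apply the power rule for integration:
integral of ax^n dx = a/(n+1) * x^(n+1) + C
integral of 22x^7 dx
= 22/8 * x^8 + C
= 11/4 * x^8 + C
The coefficient in lowest terms is 11/4, and its numerator is 11

11


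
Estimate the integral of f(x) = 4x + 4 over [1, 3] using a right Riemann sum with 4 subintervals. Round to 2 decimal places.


Right Riemann sum uses right endpoints of each subinterval.
Interval: [1, 3], n = 4
dx = (3 - 1) / 4 = 1/2
Right endpoints: [3/2, 2, 5/2, 3]
f values: [10, 12, 14, 16]
Sum = dx * (sum of f values)
= 1/2 * 52
= 26 = 26.00

26.00


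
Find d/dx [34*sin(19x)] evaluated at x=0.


Apply the chain rule to differentiate 34*sin(19x):
d/dx [34*sin(19x)]
= 34 * cos(19x) * d/dx(19x)
= 34 * 19 * cos(19x)
= 646 * cos(19x)
Evaluate at x = 0:
= 646 * cos(0)
= 646 * 1
= 646

646


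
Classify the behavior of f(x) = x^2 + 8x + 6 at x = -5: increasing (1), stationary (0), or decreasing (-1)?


Compute f'(x) to determine behavior:
f'(x) = 2x + 8
f'(-5) = 2 * (-5) + 8
= -10 + 8
= -2
Since f'(-5) < 0, the function is decreasing (-1)

-1


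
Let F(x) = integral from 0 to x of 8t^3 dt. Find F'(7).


By the Fundamental Theorem of Calculus (Part 1):
If F(x) = integral from 0 to x of f(t) dt, then F'(x) = f(x)
Here f(t) = 8t^3
So F'(x) = 8x^3
Evaluate at x = 7:
F'(7) = 8 * 7^3
= 8 * 343
= 2744

2744


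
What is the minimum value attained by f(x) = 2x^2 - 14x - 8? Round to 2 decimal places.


For a quadratic f(x) = ax^2 + bx + c with a > 0, the minimum is at the vertex.
Vertex x-coordinate: x = -b/(2a)
x = -(-14) / (2 * 2)
x = 14/4 = 7/2
Substitute back to find the minimum value:
f(7/2) = 2 * (7/2)^2 - 14 * (7/2) - 8
= 49/2 - 49 - 8
= -65/2 = -32.50

-32.50


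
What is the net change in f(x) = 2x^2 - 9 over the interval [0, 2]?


Net change = f(b) - f(a)
f(x) = 2x^2 - 9
Compute f(2):
f(2) = 2 * 2^2 + 0 * 2 - 9
= 8 + 0 - 9
= -1
Compute f(0):
f(0) = 2 * 0^2 + 0 * 0 - 9
= 0 + 0 - 9
= -9
Net change = -1 - (-9) = 8

8


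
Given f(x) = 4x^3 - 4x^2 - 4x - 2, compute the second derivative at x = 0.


First derivative:
f'(x) = 12x^2 - 8x - 4
Second derivative:
f''(x) = 24x - 8
Substitute x = 0:
f''(0) = 24 * 0 - 8
= 0 - 8
= -8

-8


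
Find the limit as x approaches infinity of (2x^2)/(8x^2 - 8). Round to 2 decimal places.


For limits at infinity with equal-degree polynomials,
we compare leading coefficients.
Numerator leading term: 2x^2
Denominator leading term: 8x^2
Divide both by x^2:
lim = (2) / (8 - 8/x^2)
As x -> infinity, the 1/x and 1/x^2 terms vanish:
= 2/8 = 1/4 = 0.25

0.25


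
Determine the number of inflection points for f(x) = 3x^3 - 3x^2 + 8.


Inflection points occur where f''(x) = 0 and concavity changes.
f(x) = 3x^3 - 3x^2 + 8
f'(x) = 9x^2 - 6x
f''(x) = 18x - 6
Set f''(x) = 0:
18x - 6 = 0
x = 6 / 18 = 1/3
Since f''(x) is linear (degree 1), it changes sign at this point.
Therefore there is exactly 1 inflection point.

1


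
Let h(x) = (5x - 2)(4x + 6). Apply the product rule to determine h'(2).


Let u(x) = 5x - 2 and v(x) = 4x + 6
u'(x) = 5
v'(x) = 4
Product rule: h'(x) = u'(x)*v(x) + u(x)*v'(x)
= 5 * (4x + 6) + (5x - 2) * 4
At x = 2:
u(2) = 5 * 2 - 2 = 8
v(2) = 4 * 2 + 6 = 14
h'(2) = 5 * 14 + 8 * 4
= 70 + 32
= 102

102


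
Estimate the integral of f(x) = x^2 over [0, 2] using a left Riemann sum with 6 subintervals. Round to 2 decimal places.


Left Riemann sum uses left endpoints of each subinterval.
Interval: [0, 2], n = 6
dx = (2 - 0) / 6 = 1/3
Left endpoints: [0, 1/3, 2/3, 1, 4/3, 5/3]
f values: [0, 1/9, 4/9, 1, 16/9, 25/9]
Sum = dx * (sum of f values)
= 1/3 * 55/9
= 55/27 ≈ 2.04

2.04


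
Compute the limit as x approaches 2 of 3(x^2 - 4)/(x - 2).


Direct substitution gives 0/0, so we factor the numerator.
Factor: 3(x^2 - 4) = 3 * (x - 2)(x + 2)
Cancel the common factor (x - 2):
3(x^2 - 4)/(x - 2) = 3 * (x + 2)
Now substitute x = 2:
= 3 * (2 + 2) = 12

12


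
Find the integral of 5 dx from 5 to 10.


The integral of a constant k over [a, b] equals k * (b - a).
integral from 5 to 10 of 5 dx
= 5 * (10 - 5)
= 5 * 5
= 25

25


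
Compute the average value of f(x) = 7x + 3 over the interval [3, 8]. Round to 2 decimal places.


Average value = 1/(b-a) * integral from a to b of f(x) dx
First compute the integral of 7x + 3:
F(x) = (7/2)x^2 + 3x
F(8) = 7/2 * 64 + 3 * 8 = 248
F(3) = 7/2 * 9 + 3 * 3 = 81/2
Integral = 248 - 81/2 = 415/2
Average = (415/2) / (8 - 3) = (415/2) / 5
= 83/2 = 41.50

41.50


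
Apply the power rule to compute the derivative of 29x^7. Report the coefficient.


We apply the power rule: d/dx [ax^n] = a*n * x^(n-1)
d/dx [29x^7]
= 29 * 7 * x^(7-1)
= 203x^6
The coefficient is 203

203


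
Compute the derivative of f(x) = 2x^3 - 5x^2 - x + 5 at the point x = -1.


Differentiate f(x) = 2x^3 - 5x^2 - x + 5 term by term:
f'(x) = 6x^2 - 10x - 1
Substitute x = -1:
f'(-1) = 6 * (-1)^2 - 10 * (-1) - 1
= 6 + 10 - 1
= 15

15


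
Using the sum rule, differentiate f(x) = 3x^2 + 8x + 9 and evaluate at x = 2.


Differentiate term by term using power and sum rules:
f(x) = 3x^2 + 8x + 9
f'(x) = 6x + 8
Substitute x = 2:
f'(2) = 6 * 2 + 8
= 12 + 8
= 20

20


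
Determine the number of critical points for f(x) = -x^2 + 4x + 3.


Find where f'(x) = 0:
f'(x) = -2x + 4
Set f'(x) = 0:
-2x + 4 = 0
x = -4 / (-2) = 2
This is a linear equation in x, so there is exactly one solution.
Number of critical points: 1

1


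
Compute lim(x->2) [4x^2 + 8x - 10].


Since polynomials are continuous, we use direct substitution.
lim(x->2) of 4x^2 + 8x - 10
= 4 * 2^2 + 8 * 2 - 10
= 16 + 16 - 10
= 22

22


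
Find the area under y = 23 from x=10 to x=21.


The area under a constant function y = 23 is a rectangle.
Width = 21 - 10 = 11
Height = 23
Area = width * height
= 11 * 23
= 253

253


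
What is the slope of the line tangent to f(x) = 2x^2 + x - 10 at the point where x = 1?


The slope of the tangent line equals f'(x) at the point.
f(x) = 2x^2 + x - 10
f'(x) = 4x + 1
At x = 1:
f'(1) = 4 * 1 + 1
= 4 + 1
= 5

5


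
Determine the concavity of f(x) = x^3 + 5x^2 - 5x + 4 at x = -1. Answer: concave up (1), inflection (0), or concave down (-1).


Concavity is determined by the sign of f''(x).
f(x) = x^3 + 5x^2 - 5x + 4
f'(x) = 3x^2 + 10x - 5
f''(x) = 6x + 10
f''(-1) = 6 * (-1) + 10
= -6 + 10
= 4
Since f''(-1) > 0, the function is concave up (1)

1


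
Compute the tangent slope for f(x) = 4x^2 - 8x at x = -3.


The slope of the tangent line equals f'(x) at the point.
f(x) = 4x^2 - 8x
f'(x) = 8x - 8
At x = -3:
f'(-3) = 8 * (-3) - 8
= -24 - 8
= -32

-32


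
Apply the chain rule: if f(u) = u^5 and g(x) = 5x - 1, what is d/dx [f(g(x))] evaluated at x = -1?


Using the chain rule: (f(g(x)))' = f'(g(x)) * g'(x)
First, find g(-1):
g(-1) = 5 * (-1) - 1 = -6
Next, f'(u) = 5u^4
And g'(x) = 5
So f'(g(-1)) * g'(-1)
= 5 * (-6)^4 * 5
= 5 * 1296 * 5
= 32400

32400


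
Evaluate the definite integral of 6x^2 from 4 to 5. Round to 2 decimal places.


Find the antiderivative of 6x^2:
F(x) = 6/3 * x^3
Apply the Fundamental Theorem of Calculus:
F(5) - F(4)
= 6/3 * 5^3 - 6/3 * 4^3
= 6/3 * (125 - 64)
= 6/3 * 61
= 122 = 122.00

122.00


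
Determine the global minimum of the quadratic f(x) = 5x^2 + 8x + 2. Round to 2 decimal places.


For a quadratic f(x) = ax^2 + bx + c with a > 0, the minimum is at the vertex.
Vertex x-coordinate: x = -b/(2a)
x = -(8) / (2 * 5)
x = -8/10 = -4/5
Substitute back to find the minimum value:
f(-4/5) = 5 * (-4/5)^2 + 8 * (-4/5) + 2
= 16/5 - 32/5 + 2
= -6/5 = -1.20

-1.20


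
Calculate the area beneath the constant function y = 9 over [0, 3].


The area under a constant function y = 9 is a rectangle.
Width = 3 - 0 = 3
Height = 9
Area = width * height
= 3 * 9
= 27

27


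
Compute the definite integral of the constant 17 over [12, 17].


The integral of a constant k over [a, b] equals k * (b - a).
integral from 12 to 17 of 17 dx
= 17 * (17 - 12)
= 17 * 5
= 85

85


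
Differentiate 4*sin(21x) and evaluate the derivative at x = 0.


Apply the chain rule to differentiate 4*sin(21x):
d/dx [4*sin(21x)]
= 4 * cos(21x) * d/dx(21x)
= 4 * 21 * cos(21x)
= 84 * cos(21x)
Evaluate at x = 0:
= 84 * cos(0)
= 84 * 1
= 84

84


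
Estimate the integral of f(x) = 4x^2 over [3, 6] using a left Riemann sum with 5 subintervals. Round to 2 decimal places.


Left Riemann sum uses left endpoints of each subinterval.
Interval: [3, 6], n = 5
dx = (6 - 3) / 5 = 3/5
Left endpoints: [3, 18/5, 21/5, 24/5, 27/5]
f values: [36, 1296/25, 1764/25, 2304/25, 2916/25]
Sum = dx * (sum of f values)
= 3/5 * 1836/5
= 5508/25 = 220.32

220.32


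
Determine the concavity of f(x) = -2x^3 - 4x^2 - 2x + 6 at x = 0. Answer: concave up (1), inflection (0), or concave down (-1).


Concavity is determined by the sign of f''(x).
f(x) = -2x^3 - 4x^2 - 2x + 6
f'(x) = -6x^2 - 8x - 2
f''(x) = -12x - 8
f''(0) = -12 * 0 - 8
= 0 - 8
= -8
Since f''(0) < 0, the function is concave down (-1)

-1


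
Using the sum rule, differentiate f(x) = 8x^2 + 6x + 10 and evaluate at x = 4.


Differentiate term by term using power and sum rules:
f(x) = 8x^2 + 6x + 10
f'(x) = 16x + 6
Substitute x = 4:
f'(4) = 16 * 4 + 6
= 64 + 6
= 70

70


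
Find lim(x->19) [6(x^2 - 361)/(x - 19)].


Direct substitution gives 0/0, so we factor the numerator.
Factor: 6(x^2 - 361) = 6 * (x - 19)(x + 19)
Cancel the common factor (x - 19):
6(x^2 - 361)/(x - 19) = 6 * (x + 19)
Now substitute x = 19:
= 6 * (19 + 19) = 228

228


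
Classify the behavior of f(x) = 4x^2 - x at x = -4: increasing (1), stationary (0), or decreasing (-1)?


Compute f'(x) to determine behavior:
f'(x) = 8x - 1
f'(-4) = 8 * (-4) - 1
= -32 - 1
= -33
Since f'(-4) < 0, the function is decreasing (-1)

-1


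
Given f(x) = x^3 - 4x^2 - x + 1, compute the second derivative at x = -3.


First derivative:
f'(x) = 3x^2 - 8x - 1
Second derivative:
f''(x) = 6x - 8
Substitute x = -3:
f''(-3) = 6 * (-3) - 8
= -18 - 8
= -26

-26


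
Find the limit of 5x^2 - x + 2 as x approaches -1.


Since polynomials are continuous, we use direct substitution.
lim(x->-1) of 5x^2 - x + 2
= 5 * (-1)^2 - 1 * (-1) + 2
= 5 + 1 + 2
= 8

8


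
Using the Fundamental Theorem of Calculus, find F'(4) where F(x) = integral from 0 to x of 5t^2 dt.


By the Fundamental Theorem of Calculus (Part 1):
If F(x) = integral from 0 to x of f(t) dt, then F'(x) = f(x)
Here f(t) = 5t^2
So F'(x) = 5x^2
Evaluate at x = 4:
F'(4) = 5 * 4^2
= 5 * 16
= 80

80


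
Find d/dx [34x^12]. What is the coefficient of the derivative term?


We apply the power rule: d/dx [ax^n] = a*n * x^(n-1)
d/dx [34x^12]
= 34 * 12 * x^(12-1)
= 408x^11
The coefficient is 408

408


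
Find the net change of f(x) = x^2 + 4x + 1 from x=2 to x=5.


Net change = f(b) - f(a)
f(x) = x^2 + 4x + 1
Compute f(5):
f(5) = 1 * 5^2 + 4 * 5 + 1
= 25 + 20 + 1
= 46
Compute f(2):
f(2) = 1 * 2^2 + 4 * 2 + 1
= 4 + 8 + 1
= 13
Net change = 46 - 13 = 33

33


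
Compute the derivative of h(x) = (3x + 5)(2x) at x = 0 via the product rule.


Let u(x) = 3x + 5 and v(x) = 2x
u'(x) = 3
v'(x) = 2
Product rule: h'(x) = u'(x)*v(x) + u(x)*v'(x)
= 3 * (2x) + (3x + 5) * 2
At x = 0:
u(0) = 3 * 0 + 5 = 5
v(0) = 2 * 0 + 0 = 0
h'(0) = 3 * 0 + 5 * 2
= 0 + 10
= 10

10


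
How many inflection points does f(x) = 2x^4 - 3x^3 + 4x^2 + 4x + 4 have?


Inflection points occur where f''(x) = 0 and concavity changes.
f(x) = 2x^4 - 3x^3 + 4x^2 + 4x + 4
f'(x) = 8x^3 - 9x^2 + 8x + 4
f''(x) = 24x^2 - 18x + 8
This is a quadratic in x. Use the discriminant to count real roots.
Discriminant = (-18)^2 - 4 * 24 * 8
= 324 - 768
= -444
Since discriminant < 0, f''(x) = 0 has no real solutions.
Number of inflection points: 0

0


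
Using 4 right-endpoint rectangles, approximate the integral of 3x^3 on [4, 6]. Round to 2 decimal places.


Right Riemann sum uses right endpoints of each subinterval.
Interval: [4, 6], n = 4
dx = (6 - 4) / 4 = 1/2
Right endpoints: [9/2, 5, 11/2, 6]
f values: [2187/8, 375, 3993/8, 648]
Sum = dx * (sum of f values)
= 1/2 * 3591/2
= 3591/4 = 897.75

897.75


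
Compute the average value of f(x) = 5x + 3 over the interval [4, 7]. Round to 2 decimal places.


Average value = 1/(b-a) * integral from a to b of f(x) dx
First compute the integral of 5x + 3:
F(x) = (5/2)x^2 + 3x
F(7) = 5/2 * 49 + 3 * 7 = 287/2
F(4) = 5/2 * 16 + 3 * 4 = 52
Integral = 287/2 - 52 = 183/2
Average = (183/2) / (7 - 4) = (183/2) / 3
= 61/2 = 30.50

30.50


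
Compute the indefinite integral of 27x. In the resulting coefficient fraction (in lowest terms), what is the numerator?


Apply the power rule for integration:
integral of ax^n dx = a/(n+1) * x^(n+1) + C
integral of 27x dx
= 27/2 * x^2 + C
The coefficient in lowest terms is 27/2, and its numerator is 27

27


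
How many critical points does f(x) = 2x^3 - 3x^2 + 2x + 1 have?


Find where f'(x) = 0:
f(x) = 2x^3 - 3x^2 + 2x + 1
f'(x) = 6x^2 - 6x + 2
This is a quadratic in x. Use the discriminant to count real roots.
Discriminant = (-6)^2 - 4 * 6 * 2
= 36 - 48
= -12
Since discriminant < 0, f'(x) = 0 has no real solutions.
Number of critical points: 0

0


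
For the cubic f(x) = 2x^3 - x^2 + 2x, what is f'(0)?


Differentiate f(x) = 2x^3 - x^2 + 2x term by term:
f'(x) = 6x^2 - 2x + 2
Substitute x = 0:
f'(0) = 6 * 0^2 - 2 * 0 + 2
= 0 + 0 + 2
= 2

2


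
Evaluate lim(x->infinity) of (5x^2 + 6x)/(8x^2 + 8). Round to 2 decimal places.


For limits at infinity with equal-degree polynomials,
we compare leading coefficients.
Numerator leading term: 5x^2
Denominator leading term: 8x^2
Divide both by x^2:
lim = (5 + 6/x) / (8 + 8/x^2)
As x -> infinity, the 1/x and 1/x^2 terms vanish:
= 5/8 ≈ 0.63

0.63


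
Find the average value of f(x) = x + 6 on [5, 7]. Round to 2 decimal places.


Average value = 1/(b-a) * integral from a to b of f(x) dx
First compute the integral of x + 6:
F(x) = (1/2)x^2 + 6x
F(7) = 1/2 * 49 + 6 * 7 = 133/2
F(5) = 1/2 * 25 + 6 * 5 = 85/2
Integral = 133/2 - 85/2 = 24
Average = 24 / (7 - 5) = 24 / 2
= 12 = 12.00

12.00


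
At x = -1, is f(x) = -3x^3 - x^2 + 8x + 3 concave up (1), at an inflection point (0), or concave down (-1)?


Concavity is determined by the sign of f''(x).
f(x) = -3x^3 - x^2 + 8x + 3
f'(x) = -9x^2 - 2x + 8
f''(x) = -18x - 2
f''(-1) = -18 * (-1) - 2
= 18 - 2
= 16
Since f''(-1) > 0, the function is concave up (1)

1


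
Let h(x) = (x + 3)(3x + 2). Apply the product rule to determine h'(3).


Let u(x) = x + 3 and v(x) = 3x + 2
u'(x) = 1
v'(x) = 3
Product rule: h'(x) = u'(x)*v(x) + u(x)*v'(x)
= 1 * (3x + 2) + (x + 3) * 3
At x = 3:
u(3) = 1 * 3 + 3 = 6
v(3) = 3 * 3 + 2 = 11
h'(3) = 1 * 11 + 6 * 3
= 11 + 18
= 29

29


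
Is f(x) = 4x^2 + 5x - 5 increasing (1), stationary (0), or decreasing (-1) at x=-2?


Compute f'(x) to determine behavior:
f'(x) = 8x + 5
f'(-2) = 8 * (-2) + 5
= -16 + 5
= -11
Since f'(-2) < 0, the function is decreasing (-1)

-1


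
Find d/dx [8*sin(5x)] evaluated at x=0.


Apply the chain rule to differentiate 8*sin(5x):
d/dx [8*sin(5x)]
= 8 * cos(5x) * d/dx(5x)
= 8 * 5 * cos(5x)
= 40 * cos(5x)
Evaluate at x = 0:
= 40 * cos(0)
= 40 * 1
= 40

40


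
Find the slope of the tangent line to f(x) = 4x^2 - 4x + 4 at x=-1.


The slope of the tangent line equals f'(x) at the point.
f(x) = 4x^2 - 4x + 4
f'(x) = 8x - 4
At x = -1:
f'(-1) = 8 * (-1) - 4
= -8 - 4
= -12

-12


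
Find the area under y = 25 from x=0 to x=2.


The area under a constant function y = 25 is a rectangle.
Width = 2 - 0 = 2
Height = 25
Area = width * height
= 2 * 25
= 50

50


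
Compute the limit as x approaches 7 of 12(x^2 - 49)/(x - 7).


Direct substitution gives 0/0, so we factor the numerator.
Factor: 12(x^2 - 49) = 12 * (x - 7)(x + 7)
Cancel the common factor (x - 7):
12(x^2 - 49)/(x - 7) = 12 * (x + 7)
Now substitute x = 7:
= 12 * (7 + 7) = 168

168


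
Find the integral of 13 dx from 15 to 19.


The integral of a constant k over [a, b] equals k * (b - a).
integral from 15 to 19 of 13 dx
= 13 * (19 - 15)
= 13 * 4
= 52

52


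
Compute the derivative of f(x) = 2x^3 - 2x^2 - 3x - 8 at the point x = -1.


Differentiate f(x) = 2x^3 - 2x^2 - 3x - 8 term by term:
f'(x) = 6x^2 - 4x - 3
Substitute x = -1:
f'(-1) = 6 * (-1)^2 - 4 * (-1) - 3
= 6 + 4 - 3
= 7

7


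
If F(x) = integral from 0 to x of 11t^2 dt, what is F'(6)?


By the Fundamental Theorem of Calculus (Part 1):
If F(x) = integral from 0 to x of f(t) dt, then F'(x) = f(x)
Here f(t) = 11t^2
So F'(x) = 11x^2
Evaluate at x = 6:
F'(6) = 11 * 6^2
= 11 * 36
= 396

396


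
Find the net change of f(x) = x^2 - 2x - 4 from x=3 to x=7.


Net change = f(b) - f(a)
f(x) = x^2 - 2x - 4
Compute f(7):
f(7) = 1 * 7^2 - 2 * 7 - 4
= 49 - 14 - 4
= 31
Compute f(3):
f(3) = 1 * 3^2 - 2 * 3 - 4
= 9 - 6 - 4
= -1
Net change = 31 - (-1) = 32

32


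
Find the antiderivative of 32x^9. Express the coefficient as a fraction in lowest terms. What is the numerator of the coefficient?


Apply the power rule for integration:
integral of ax^n dx = a/(n+1) * x^(n+1) + C
integral of 32x^9 dx
= 32/10 * x^10 + C
= 16/5 * x^10 + C
The coefficient in lowest terms is 16/5, and its numerator is 16

16


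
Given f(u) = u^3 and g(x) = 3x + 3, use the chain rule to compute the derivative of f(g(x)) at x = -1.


Using the chain rule: (f(g(x)))' = f'(g(x)) * g'(x)
First, find g(-1):
g(-1) = 3 * (-1) + 3 = 0
Next, f'(u) = 3u^2
And g'(x) = 3
So f'(g(-1)) * g'(-1)
= 3 * 0^2 * 3
= 3 * 0 * 3
= 0

0


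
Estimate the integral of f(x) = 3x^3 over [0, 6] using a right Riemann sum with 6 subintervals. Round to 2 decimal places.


Right Riemann sum uses right endpoints of each subinterval.
Interval: [0, 6], n = 6
dx = (6 - 0) / 6 = 1
Right endpoints: [1, 2, 3, 4, 5, 6]
f values: [3, 24, 81, 192, 375, 648]
Sum = dx * (sum of f values)
= 1 * 1323
= 1323 = 1323.00

1323.00


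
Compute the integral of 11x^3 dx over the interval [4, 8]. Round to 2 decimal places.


Find the antiderivative of 11x^3:
F(x) = 11/4 * x^4
Apply the Fundamental Theorem of Calculus:
F(8) - F(4)
= 11/4 * 8^4 - 11/4 * 4^4
= 11/4 * (4096 - 256)
= 11/4 * 3840
= 10560 = 10560.00

10560.00


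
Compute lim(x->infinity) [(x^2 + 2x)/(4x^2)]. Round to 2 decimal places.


For limits at infinity with equal-degree polynomials,
we compare leading coefficients.
Numerator leading term: x^2
Denominator leading term: 4x^2
Divide both by x^2:
lim = (1 + 2/x) / (4)
As x -> infinity, the 1/x and 1/x^2 terms vanish:
= 1/4 = 0.25

0.25


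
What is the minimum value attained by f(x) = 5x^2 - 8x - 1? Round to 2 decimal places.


For a quadratic f(x) = ax^2 + bx + c with a > 0, the minimum is at the vertex.
Vertex x-coordinate: x = -b/(2a)
x = -(-8) / (2 * 5)
x = 8/10 = 4/5
Substitute back to find the minimum value:
f(4/5) = 5 * (4/5)^2 - 8 * (4/5) - 1
= 16/5 - 32/5 - 1
= -21/5 = -4.20

-4.20


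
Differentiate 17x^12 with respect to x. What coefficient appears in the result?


We apply the power rule: d/dx [ax^n] = a*n * x^(n-1)
d/dx [17x^12]
= 17 * 12 * x^(12-1)
= 204x^11
The coefficient is 204

204


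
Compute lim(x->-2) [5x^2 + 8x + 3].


Since polynomials are continuous, we use direct substitution.
lim(x->-2) of 5x^2 + 8x + 3
= 5 * (-2)^2 + 8 * (-2) + 3
= 20 - 16 + 3
= 7

7


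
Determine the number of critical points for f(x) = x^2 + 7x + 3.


Find where f'(x) = 0:
f'(x) = 2x + 7
Set f'(x) = 0:
2x + 7 = 0
x = -7 / 2 = -7/2
This is a linear equation in x, so there is exactly one solution.
Number of critical points: 1

1


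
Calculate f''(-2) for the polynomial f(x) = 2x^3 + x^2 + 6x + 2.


First derivative:
f'(x) = 6x^2 + 2x + 6
Second derivative:
f''(x) = 12x + 2
Substitute x = -2:
f''(-2) = 12 * (-2) + 2
= -24 + 2
= -22

-22


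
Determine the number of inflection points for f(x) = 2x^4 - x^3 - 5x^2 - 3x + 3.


Inflection points occur where f''(x) = 0 and concavity changes.
f(x) = 2x^4 - x^3 - 5x^2 - 3x + 3
f'(x) = 8x^3 - 3x^2 - 10x - 3
f''(x) = 24x^2 - 6x - 10
This is a quadratic in x. Use the discriminant to count real roots.
Discriminant = (-6)^2 - 4 * 24 * (-10)
= 36 - (-960)
= 996
Since discriminant > 0, f''(x) = 0 has 2 distinct real solutions.
A quadratic with two distinct real roots changes sign at each root, so concavity changes at both.
Number of inflection points: 2

2


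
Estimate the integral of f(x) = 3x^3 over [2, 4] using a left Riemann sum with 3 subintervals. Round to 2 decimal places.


Left Riemann sum uses left endpoints of each subinterval.
Interval: [2, 4], n = 3
dx = (4 - 2) / 3 = 2/3
Left endpoints: [2, 8/3, 10/3]
f values: [24, 512/9, 1000/9]
Sum = dx * (sum of f values)
= 2/3 * 192
= 128 = 128.00

128.00


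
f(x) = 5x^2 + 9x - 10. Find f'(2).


Differentiate term by term using power and sum rules:
f(x) = 5x^2 + 9x - 10
f'(x) = 10x + 9
Substitute x = 2:
f'(2) = 10 * 2 + 9
= 20 + 9
= 29

29


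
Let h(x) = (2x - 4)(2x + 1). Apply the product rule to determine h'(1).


Let u(x) = 2x - 4 and v(x) = 2x + 1
u'(x) = 2
v'(x) = 2
Product rule: h'(x) = u'(x)*v(x) + u(x)*v'(x)
= 2 * (2x + 1) + (2x - 4) * 2
At x = 1:
u(1) = 2 * 1 - 4 = -2
v(1) = 2 * 1 + 1 = 3
h'(1) = 2 * 3 + (-2) * 2
= 6 - 4
= 2

2


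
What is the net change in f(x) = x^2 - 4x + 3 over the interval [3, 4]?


Net change = f(b) - f(a)
f(x) = x^2 - 4x + 3
Compute f(4):
f(4) = 1 * 4^2 - 4 * 4 + 3
= 16 - 16 + 3
= 3
Compute f(3):
f(3) = 1 * 3^2 - 4 * 3 + 3
= 9 - 12 + 3
= 0
Net change = 3 - 0 = 3

3


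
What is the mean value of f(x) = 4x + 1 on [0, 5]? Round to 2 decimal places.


Average value = 1/(b-a) * integral from a to b of f(x) dx
First compute the integral of 4x + 1:
F(x) = 2x^2 + x
F(5) = 2 * 25 + 1 * 5 = 55
F(0) = 2 * 0 + 1 * 0 = 0
Integral = 55 - 0 = 55
Average = 55 / (5 - 0) = 55 / 5
= 11 = 11.00

11.00


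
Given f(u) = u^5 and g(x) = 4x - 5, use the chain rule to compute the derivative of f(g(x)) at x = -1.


Using the chain rule: (f(g(x)))' = f'(g(x)) * g'(x)
First, find g(-1):
g(-1) = 4 * (-1) - 5 = -9
Next, f'(u) = 5u^4
And g'(x) = 4
So f'(g(-1)) * g'(-1)
= 5 * (-9)^4 * 4
= 5 * 6561 * 4
= 131220

131220


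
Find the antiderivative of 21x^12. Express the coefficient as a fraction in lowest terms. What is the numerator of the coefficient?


Apply the power rule for integration:
integral of ax^n dx = a/(n+1) * x^(n+1) + C
integral of 21x^12 dx
= 21/13 * x^13 + C
The coefficient in lowest terms is 21/13, and its numerator is 21

21


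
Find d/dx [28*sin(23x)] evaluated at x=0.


Apply the chain rule to differentiate 28*sin(23x):
d/dx [28*sin(23x)]
= 28 * cos(23x) * d/dx(23x)
= 28 * 23 * cos(23x)
= 644 * cos(23x)
Evaluate at x = 0:
= 644 * cos(0)
= 644 * 1
= 644

644


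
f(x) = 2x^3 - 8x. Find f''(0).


First derivative:
f'(x) = 6x^2 - 8
Second derivative:
f''(x) = 12x
Substitute x = 0:
f''(0) = 12 * 0 + 0
= 0 + 0
= 0

0


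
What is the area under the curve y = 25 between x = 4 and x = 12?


The area under a constant function y = 25 is a rectangle.
Width = 12 - 4 = 8
Height = 25
Area = width * height
= 8 * 25
= 200

200


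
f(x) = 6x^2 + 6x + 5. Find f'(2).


Differentiate term by term using power and sum rules:
f(x) = 6x^2 + 6x + 5
f'(x) = 12x + 6
Substitute x = 2:
f'(2) = 12 * 2 + 6
= 24 + 6
= 30

30


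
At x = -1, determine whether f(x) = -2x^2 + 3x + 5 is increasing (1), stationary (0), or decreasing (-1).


Compute f'(x) to determine behavior:
f'(x) = -4x + 3
f'(-1) = -4 * (-1) + 3
= 4 + 3
= 7
Since f'(-1) > 0, the function is increasing (1)

1


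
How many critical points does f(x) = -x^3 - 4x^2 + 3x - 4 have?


Find where f'(x) = 0:
f(x) = -x^3 - 4x^2 + 3x - 4
f'(x) = -3x^2 - 8x + 3
This is a quadratic in x. Use the discriminant to count real roots.
Discriminant = (-8)^2 - 4 * (-3) * 3
= 64 - (-36)
= 100
Since discriminant > 0, f'(x) = 0 has 2 real solutions.
Number of critical points: 2

2


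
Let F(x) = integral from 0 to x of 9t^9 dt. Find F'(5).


By the Fundamental Theorem of Calculus (Part 1):
If F(x) = integral from 0 to x of f(t) dt, then F'(x) = f(x)
Here f(t) = 9t^9
So F'(x) = 9x^9
Evaluate at x = 5:
F'(5) = 9 * 5^9
= 9 * 1953125
= 17578125

17578125


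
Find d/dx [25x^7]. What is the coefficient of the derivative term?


We apply the power rule: d/dx [ax^n] = a*n * x^(n-1)
d/dx [25x^7]
= 25 * 7 * x^(7-1)
= 175x^6
The coefficient is 175

175


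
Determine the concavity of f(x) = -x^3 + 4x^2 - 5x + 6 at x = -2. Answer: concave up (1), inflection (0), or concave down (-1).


Concavity is determined by the sign of f''(x).
f(x) = -x^3 + 4x^2 - 5x + 6
f'(x) = -3x^2 + 8x - 5
f''(x) = -6x + 8
f''(-2) = -6 * (-2) + 8
= 12 + 8
= 20
Since f''(-2) > 0, the function is concave up (1)

1


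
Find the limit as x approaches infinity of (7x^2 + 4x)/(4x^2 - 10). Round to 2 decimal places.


For limits at infinity with equal-degree polynomials,
we compare leading coefficients.
Numerator leading term: 7x^2
Denominator leading term: 4x^2
Divide both by x^2:
lim = (7 + 4/x) / (4 - 10/x^2)
As x -> infinity, the 1/x and 1/x^2 terms vanish:
= 7/4 = 1.75

1.75


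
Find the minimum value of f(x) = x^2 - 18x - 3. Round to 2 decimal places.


For a quadratic f(x) = ax^2 + bx + c with a > 0, the minimum is at the vertex.
Vertex x-coordinate: x = -b/(2a)
x = -(-18) / (2 * 1)
x = 18/2 = 9
Substitute back to find the minimum value:
f(9) = 1 * 9^2 - 18 * 9 - 3
= 81 - 162 - 3
= -84 = -84.00

-84.00


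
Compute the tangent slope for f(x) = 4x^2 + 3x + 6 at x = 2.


The slope of the tangent line equals f'(x) at the point.
f(x) = 4x^2 + 3x + 6
f'(x) = 8x + 3
At x = 2:
f'(2) = 8 * 2 + 3
= 16 + 3
= 19

19


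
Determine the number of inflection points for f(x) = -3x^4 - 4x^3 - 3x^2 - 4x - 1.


Inflection points occur where f''(x) = 0 and concavity changes.
f(x) = -3x^4 - 4x^3 - 3x^2 - 4x - 1
f'(x) = -12x^3 - 12x^2 - 6x - 4
f''(x) = -36x^2 - 24x - 6
This is a quadratic in x. Use the discriminant to count real roots.
Discriminant = (-24)^2 - 4 * (-36) * (-6)
= 576 - 864
= -288
Since discriminant < 0, f''(x) = 0 has no real solutions.
Number of inflection points: 0

0


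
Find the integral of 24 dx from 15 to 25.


The integral of a constant k over [a, b] equals k * (b - a).
integral from 15 to 25 of 24 dx
= 24 * (25 - 15)
= 24 * 10
= 240

240


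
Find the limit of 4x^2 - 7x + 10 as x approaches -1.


Since polynomials are continuous, we use direct substitution.
lim(x->-1) of 4x^2 - 7x + 10
= 4 * (-1)^2 - 7 * (-1) + 10
= 4 + 7 + 10
= 21

21


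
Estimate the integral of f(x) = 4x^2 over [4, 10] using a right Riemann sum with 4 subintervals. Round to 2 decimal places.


Right Riemann sum uses right endpoints of each subinterval.
Interval: [4, 10], n = 4
dx = (10 - 4) / 4 = 3/2
Right endpoints: [11/2, 7, 17/2, 10]
f values: [121, 196, 289, 400]
Sum = dx * (sum of f values)
= 3/2 * 1006
= 1509 = 1509.00

1509.00


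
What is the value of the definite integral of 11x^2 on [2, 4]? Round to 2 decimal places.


Find the antiderivative of 11x^2:
F(x) = 11/3 * x^3
Apply the Fundamental Theorem of Calculus:
F(4) - F(2)
= 11/3 * 4^3 - 11/3 * 2^3
= 11/3 * (64 - 8)
= 11/3 * 56
= 616/3 ≈ 205.33

205.33


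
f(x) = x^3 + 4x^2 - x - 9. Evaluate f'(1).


Differentiate f(x) = x^3 + 4x^2 - x - 9 term by term:
f'(x) = 3x^2 + 8x - 1
Substitute x = 1:
f'(1) = 3 * 1^2 + 8 * 1 - 1
= 3 + 8 - 1
= 10

10


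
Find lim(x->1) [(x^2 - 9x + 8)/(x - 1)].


Direct substitution gives 0/0, so we factor the numerator.
Factor: (x^2 - 9x + 8) = (x - 1)(x - 8)
Cancel the common factor (x - 1):
(x^2 - 9x + 8)/(x - 1) = (x - 8)
Now substitute x = 1:
= (1) - (8) = -7

-7


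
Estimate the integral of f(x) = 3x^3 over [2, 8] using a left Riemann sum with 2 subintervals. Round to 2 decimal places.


Left Riemann sum uses left endpoints of each subinterval.
Interval: [2, 8], n = 2
dx = (8 - 2) / 2 = 3
Left endpoints: [2, 5]
f values: [24, 375]
Sum = dx * (sum of f values)
= 3 * 399
= 1197 = 1197.00

1197.00


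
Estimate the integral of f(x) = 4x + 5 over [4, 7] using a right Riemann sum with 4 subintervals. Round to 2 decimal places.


Right Riemann sum uses right endpoints of each subinterval.
Interval: [4, 7], n = 4
dx = (7 - 4) / 4 = 3/4
Right endpoints: [19/4, 11/2, 25/4, 7]
f values: [24, 27, 30, 33]
Sum = dx * (sum of f values)
= 3/4 * 114
= 171/2 = 85.50

85.50


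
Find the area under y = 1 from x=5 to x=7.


The area under a constant function y = 1 is a rectangle.
Width = 7 - 5 = 2
Height = 1
Area = width * height
= 2 * 1
= 2

2


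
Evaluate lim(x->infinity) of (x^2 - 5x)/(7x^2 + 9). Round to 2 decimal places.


For limits at infinity with equal-degree polynomials,
we compare leading coefficients.
Numerator leading term: x^2
Denominator leading term: 7x^2
Divide both by x^2:
lim = (1 - 5/x) / (7 + 9/x^2)
As x -> infinity, the 1/x and 1/x^2 terms vanish:
= 1/7 ≈ 0.14

0.14


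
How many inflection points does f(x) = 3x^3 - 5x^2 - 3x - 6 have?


Inflection points occur where f''(x) = 0 and concavity changes.
f(x) = 3x^3 - 5x^2 - 3x - 6
f'(x) = 9x^2 - 10x - 3
f''(x) = 18x - 10
Set f''(x) = 0:
18x - 10 = 0
x = 10 / 18 = 5/9
Since f''(x) is linear (degree 1), it changes sign at this point.
Therefore there is exactly 1 inflection point.

1


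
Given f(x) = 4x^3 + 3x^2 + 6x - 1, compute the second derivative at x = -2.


First derivative:
f'(x) = 12x^2 + 6x + 6
Second derivative:
f''(x) = 24x + 6
Substitute x = -2:
f''(-2) = 24 * (-2) + 6
= -48 + 6
= -42

-42


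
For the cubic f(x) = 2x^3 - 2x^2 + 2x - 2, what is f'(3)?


Differentiate f(x) = 2x^3 - 2x^2 + 2x - 2 term by term:
f'(x) = 6x^2 - 4x + 2
Substitute x = 3:
f'(3) = 6 * 3^2 - 4 * 3 + 2
= 54 - 12 + 2
= 44

44


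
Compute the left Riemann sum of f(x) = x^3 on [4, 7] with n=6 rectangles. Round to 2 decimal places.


Left Riemann sum uses left endpoints of each subinterval.
Interval: [4, 7], n = 6
dx = (7 - 4) / 6 = 1/2
Left endpoints: [4, 9/2, 5, 11/2, 6, 13/2]
f values: [64, 729/8, 125, 1331/8, 216, 2197/8]
Sum = dx * (sum of f values)
= 1/2 * 7497/8
= 7497/16 ≈ 468.56

468.56


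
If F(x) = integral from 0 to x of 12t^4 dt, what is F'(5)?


By the Fundamental Theorem of Calculus (Part 1):
If F(x) = integral from 0 to x of f(t) dt, then F'(x) = f(x)
Here f(t) = 12t^4
So F'(x) = 12x^4
Evaluate at x = 5:
F'(5) = 12 * 5^4
= 12 * 625
= 7500

7500


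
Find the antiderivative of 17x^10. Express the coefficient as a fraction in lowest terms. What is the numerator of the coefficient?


Apply the power rule for integration:
integral of ax^n dx = a/(n+1) * x^(n+1) + C
integral of 17x^10 dx
= 17/11 * x^11 + C
The coefficient in lowest terms is 17/11, and its numerator is 17

17


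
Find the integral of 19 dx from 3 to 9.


The integral of a constant k over [a, b] equals k * (b - a).
integral from 3 to 9 of 19 dx
= 19 * (9 - 3)
= 19 * 6
= 114

114


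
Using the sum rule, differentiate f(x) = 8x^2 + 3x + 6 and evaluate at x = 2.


Differentiate term by term using power and sum rules:
f(x) = 8x^2 + 3x + 6
f'(x) = 16x + 3
Substitute x = 2:
f'(2) = 16 * 2 + 3
= 32 + 3
= 35

35


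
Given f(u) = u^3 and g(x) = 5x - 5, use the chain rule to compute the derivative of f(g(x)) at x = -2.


Using the chain rule: (f(g(x)))' = f'(g(x)) * g'(x)
First, find g(-2):
g(-2) = 5 * (-2) - 5 = -15
Next, f'(u) = 3u^2
And g'(x) = 5
So f'(g(-2)) * g'(-2)
= 3 * (-15)^2 * 5
= 3 * 225 * 5
= 3375

3375


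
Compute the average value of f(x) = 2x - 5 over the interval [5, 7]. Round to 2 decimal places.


Average value = 1/(b-a) * integral from a to b of f(x) dx
First compute the integral of 2x - 5:
F(x) = x^2 - 5x
F(7) = 1 * 49 - 5 * 7 = 14
F(5) = 1 * 25 - 5 * 5 = 0
Integral = 14 - 0 = 14
Average = 14 / (7 - 5) = 14 / 2
= 7 = 7.00

7.00


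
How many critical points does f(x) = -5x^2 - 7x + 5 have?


Find where f'(x) = 0:
f'(x) = -10x - 7
Set f'(x) = 0:
-10x - 7 = 0
x = 7 / (-10) = -7/10
This is a linear equation in x, so there is exactly one solution.
Number of critical points: 1

1


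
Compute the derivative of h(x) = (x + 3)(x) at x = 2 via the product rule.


Let u(x) = x + 3 and v(x) = x
u'(x) = 1
v'(x) = 1
Product rule: h'(x) = u'(x)*v(x) + u(x)*v'(x)
= 1 * (x) + (x + 3) * 1
At x = 2:
u(2) = 1 * 2 + 3 = 5
v(2) = 1 * 2 + 0 = 2
h'(2) = 1 * 2 + 5 * 1
= 2 + 5
= 7

7


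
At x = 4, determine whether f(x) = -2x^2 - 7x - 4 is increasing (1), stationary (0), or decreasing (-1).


Compute f'(x) to determine behavior:
f'(x) = -4x - 7
f'(4) = -4 * 4 - 7
= -16 - 7
= -23
Since f'(4) < 0, the function is decreasing (-1)

-1


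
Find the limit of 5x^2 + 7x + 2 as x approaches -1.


Since polynomials are continuous, we use direct substitution.
lim(x->-1) of 5x^2 + 7x + 2
= 5 * (-1)^2 + 7 * (-1) + 2
= 5 - 7 + 2
= 0

0


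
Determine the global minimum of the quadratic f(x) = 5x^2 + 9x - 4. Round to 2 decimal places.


For a quadratic f(x) = ax^2 + bx + c with a > 0, the minimum is at the vertex.
Vertex x-coordinate: x = -b/(2a)
x = -(9) / (2 * 5)
x = -9/10
Substitute back to find the minimum value:
f(-9/10) = 5 * (-9/10)^2 + 9 * (-9/10) - 4
= 81/20 - 81/10 - 4
= -161/20 = -8.05

-8.05


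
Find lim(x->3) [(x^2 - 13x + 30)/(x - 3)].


Direct substitution gives 0/0, so we factor the numerator.
Factor: (x^2 - 13x + 30) = (x - 3)(x - 10)
Cancel the common factor (x - 3):
(x^2 - 13x + 30)/(x - 3) = (x - 10)
Now substitute x = 3:
= (3) - (10) = -7

-7


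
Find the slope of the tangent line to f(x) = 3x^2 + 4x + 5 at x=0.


The slope of the tangent line equals f'(x) at the point.
f(x) = 3x^2 + 4x + 5
f'(x) = 6x + 4
At x = 0:
f'(0) = 6 * 0 + 4
= 0 + 4
= 4

4


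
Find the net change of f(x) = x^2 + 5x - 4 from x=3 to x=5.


Net change = f(b) - f(a)
f(x) = x^2 + 5x - 4
Compute f(5):
f(5) = 1 * 5^2 + 5 * 5 - 4
= 25 + 25 - 4
= 46
Compute f(3):
f(3) = 1 * 3^2 + 5 * 3 - 4
= 9 + 15 - 4
= 20
Net change = 46 - 20 = 26

26
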